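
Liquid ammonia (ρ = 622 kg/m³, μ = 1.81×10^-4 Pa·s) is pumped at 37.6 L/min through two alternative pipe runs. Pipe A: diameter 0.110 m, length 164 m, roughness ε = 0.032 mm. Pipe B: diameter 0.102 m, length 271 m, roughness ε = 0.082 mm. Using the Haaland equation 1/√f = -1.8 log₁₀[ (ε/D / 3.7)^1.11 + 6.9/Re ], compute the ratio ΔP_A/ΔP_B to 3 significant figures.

Pipe A: V = Q/A = 0.0006267/0.009503 = 0.06594 m/s; Re = 2.493e+04; ε/D = 0.000291; Haaland → f = 0.02496; ΔP_A = f(L/D)(ρV²/2) = 50.33 Pa.
Pipe B: V = Q/A = 0.0006267/0.008171 = 0.07669 m/s; Re = 2.688e+04; ε/D = 0.000804; Haaland → f = 0.0257; ΔP_B = f(L/D)(ρV²/2) = 124.9 Pa.
ΔP_A/ΔP_B = 50.33/124.9 = 0.403.

ΔP_A/ΔP_B ≈ 0.403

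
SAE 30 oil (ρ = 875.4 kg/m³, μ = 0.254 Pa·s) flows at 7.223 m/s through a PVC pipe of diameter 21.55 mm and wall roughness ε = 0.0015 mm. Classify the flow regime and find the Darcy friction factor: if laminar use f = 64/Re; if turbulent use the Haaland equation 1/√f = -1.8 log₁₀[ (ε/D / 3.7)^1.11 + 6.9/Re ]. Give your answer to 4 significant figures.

Re = ρVD/μ = 875.4·7.223·0.02155/0.254 = 536.5.
Re < 2300 → laminar, so f = 64/Re = 0.1193 (roughness is irrelevant in laminar flow).

f ≈ 0.1193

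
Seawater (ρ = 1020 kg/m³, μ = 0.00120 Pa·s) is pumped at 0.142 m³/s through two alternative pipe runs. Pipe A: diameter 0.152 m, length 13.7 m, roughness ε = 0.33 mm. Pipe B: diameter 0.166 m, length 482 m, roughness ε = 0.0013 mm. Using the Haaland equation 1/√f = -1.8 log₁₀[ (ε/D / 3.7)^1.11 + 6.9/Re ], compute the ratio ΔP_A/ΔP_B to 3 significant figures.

ΔP_A/ΔP_B ≈ 0.0898

Pipe A: V = Q/A = 0.142/0.01815 = 7.825 m/s; Re = 1.011e+06; ε/D = 0.00217; Haaland → f = 0.02414; ΔP_A = f(L/D)(ρV²/2) = 6.795e+04 Pa.
Pipe B: V = Q/A = 0.142/0.02164 = 6.561 m/s; Re = 9.258e+05; ε/D = 7.83e-06; Haaland → f = 0.01187; ΔP_B = f(L/D)(ρV²/2) = 7.567e+05 Pa.
ΔP_A/ΔP_B = 6.795e+04/7.567e+05 = 0.0898.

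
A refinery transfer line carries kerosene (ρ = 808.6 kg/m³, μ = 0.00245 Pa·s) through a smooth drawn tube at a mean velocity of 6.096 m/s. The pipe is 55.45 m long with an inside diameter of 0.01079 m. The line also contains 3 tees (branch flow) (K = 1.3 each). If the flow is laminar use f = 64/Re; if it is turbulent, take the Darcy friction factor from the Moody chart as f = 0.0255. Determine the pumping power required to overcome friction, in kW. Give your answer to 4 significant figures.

Reynolds number Re = ρVD/μ = 808.6 · 6.096 · 0.01079 / 0.00245 = 2.171e+04.
Re > 4000 → turbulent; use the Moody-chart value f = 0.0255.
Total minor-loss coefficient ΣK = 3·1.3 = 3.9.
ΔP = [f·L/D + ΣK]·(ρV²/2) = [0.0255·55.45/0.01079 + 3.9]·(808.6·6.096²/2) = [131 + 3.9]·1.502e+04 = 2.027e+06 Pa.
Q = V·A = 6.096·9.144e-05 = 0.0005574 m³/s.
Pumping power P = QΔP = 0.0005574·2.027e+06 = 1130.1 W = 1.130 kW.

P ≈ 1.130 kW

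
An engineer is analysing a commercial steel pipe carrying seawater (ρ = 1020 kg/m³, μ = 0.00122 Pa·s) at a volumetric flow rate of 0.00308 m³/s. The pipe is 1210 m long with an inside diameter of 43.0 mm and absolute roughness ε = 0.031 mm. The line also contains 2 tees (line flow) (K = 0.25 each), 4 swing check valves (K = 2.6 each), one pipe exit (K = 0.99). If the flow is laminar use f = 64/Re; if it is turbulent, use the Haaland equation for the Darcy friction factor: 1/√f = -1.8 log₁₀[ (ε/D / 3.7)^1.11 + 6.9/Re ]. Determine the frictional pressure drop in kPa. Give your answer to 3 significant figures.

Cross-sectional area A = πD²/4 = π(0.043)²/4 = 0.001452 m²; mean velocity V = Q/A = 0.00308/0.001452 = 2.121 m/s.
Reynolds number Re = ρVD/μ = 1020 · 2.121 · 0.043 / 0.00122 = 7.625e+04.
Re > 4000 → turbulent. Relative roughness ε/D = 3.1e-05/0.043 = 0.000721. Haaland: 1/√f = -1.8 log₁₀[(0.000721/3.7)^1.11 + 6.9/7.625e+04] = -1.8 log₁₀[7.61e-05 + 9.05e-05] = 6.801, so f = 0.02162.
Total minor-loss coefficient ΣK = 2·0.25 + 4·2.6 + 1·0.99 = 11.9.
ΔP = [f·L/D + ΣK]·(ρV²/2) = [0.02162·1210/0.043 + 11.9]·(1020·2.121²/2) = [608.4 + 11.9]·2294 = 1.423e+06 Pa.
ΔP = 1.423e+06 Pa = 1420 kPa.

ΔP ≈ 1420 kPa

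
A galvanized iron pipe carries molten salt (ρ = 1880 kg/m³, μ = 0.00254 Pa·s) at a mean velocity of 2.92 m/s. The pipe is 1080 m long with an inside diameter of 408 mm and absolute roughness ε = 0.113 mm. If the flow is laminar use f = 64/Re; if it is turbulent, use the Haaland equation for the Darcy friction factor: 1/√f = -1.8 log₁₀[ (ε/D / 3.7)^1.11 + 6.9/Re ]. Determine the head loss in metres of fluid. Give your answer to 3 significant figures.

Reynolds number Re = ρVD/μ = 1880 · 2.92 · 0.408 / 0.00254 = 8.818e+05.
Re > 4000 → turbulent. Relative roughness ε/D = 0.000113/0.408 = 0.000277. Haaland: 1/√f = -1.8 log₁₀[(0.000277/3.7)^1.11 + 6.9/8.818e+05] = -1.8 log₁₀[2.63e-05 + 7.82e-06] = 8.04, so f = 0.01547.
Darcy-Weisbach: ΔP = f(L/D)(ρV²/2) = 0.01547·(1080/0.408)·(1880·2.92²/2) = 0.01547·2647·8015 = 3.282e+05 Pa.
Head loss h_f = ΔP/(ρg) = 3.282e+05/(1880·9.81) = 17.8 m.

h_f ≈ 17.8 m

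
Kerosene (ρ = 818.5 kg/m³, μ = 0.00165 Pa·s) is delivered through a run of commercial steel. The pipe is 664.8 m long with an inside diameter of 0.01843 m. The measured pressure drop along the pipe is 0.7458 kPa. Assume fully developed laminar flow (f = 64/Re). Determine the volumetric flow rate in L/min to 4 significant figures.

Q ≈ 0.1155 L/min

For laminar flow, f = 64/Re with Re = ρVD/μ, so Darcy-Weisbach reduces to ΔP = 32μLV/D². Solving for V: V = ΔP·D²/(32μL) = 745.8·(0.01843)²/(32·0.00165·664.8) = 0.007217 m/s.
Check: Re = ρVD/μ = 818.5·0.007217·0.01843/0.00165 = 65.98 < 2300, so the laminar assumption holds.
Q = V·A = 0.007217·(π/4·0.01843²) = 1.925e-06 m³/s = 0.1155 L/min.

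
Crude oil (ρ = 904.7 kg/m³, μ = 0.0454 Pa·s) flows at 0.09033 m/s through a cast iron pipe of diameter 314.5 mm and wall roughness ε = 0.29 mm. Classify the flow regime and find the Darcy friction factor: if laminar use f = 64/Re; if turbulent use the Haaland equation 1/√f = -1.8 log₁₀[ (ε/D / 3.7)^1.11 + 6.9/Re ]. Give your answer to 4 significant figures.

f ≈ 0.1131

Re = ρVD/μ = 904.7·0.09033·0.3145/0.0454 = 566.1.
Re < 2300 → laminar, so f = 64/Re = 0.1131 (roughness is irrelevant in laminar flow).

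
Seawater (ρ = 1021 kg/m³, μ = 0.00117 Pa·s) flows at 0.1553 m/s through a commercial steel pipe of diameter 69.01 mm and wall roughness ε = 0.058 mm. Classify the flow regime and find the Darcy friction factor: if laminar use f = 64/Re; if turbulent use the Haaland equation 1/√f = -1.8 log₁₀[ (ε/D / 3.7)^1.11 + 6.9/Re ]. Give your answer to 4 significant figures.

f ≈ 0.03249

Re = ρVD/μ = 1021·0.1553·0.06901/0.00117 = 9352.
Re > 4000 → turbulent. ε/D = 5.8e-05/0.06901 = 0.00084; Haaland: 1/√f = -1.8 log₁₀[9.03e-05 + 0.000738] = 5.548, so f = 0.03249.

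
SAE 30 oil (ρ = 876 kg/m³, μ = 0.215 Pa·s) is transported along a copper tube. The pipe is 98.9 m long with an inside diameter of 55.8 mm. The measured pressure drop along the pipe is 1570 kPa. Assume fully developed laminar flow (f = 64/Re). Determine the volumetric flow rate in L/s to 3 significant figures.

For laminar flow, f = 64/Re with Re = ρVD/μ, so Darcy-Weisbach reduces to ΔP = 32μLV/D². Solving for V: V = ΔP·D²/(32μL) = 1.57e+06·(0.0558)²/(32·0.215·98.9) = 7.184 m/s.
Check: Re = ρVD/μ = 876·7.184·0.0558/0.215 = 1633 < 2300, so the laminar assumption holds.
Q = V·A = 7.184·(π/4·0.0558²) = 0.01757 m³/s = 17.6 L/s.

Q ≈ 17.6 L/s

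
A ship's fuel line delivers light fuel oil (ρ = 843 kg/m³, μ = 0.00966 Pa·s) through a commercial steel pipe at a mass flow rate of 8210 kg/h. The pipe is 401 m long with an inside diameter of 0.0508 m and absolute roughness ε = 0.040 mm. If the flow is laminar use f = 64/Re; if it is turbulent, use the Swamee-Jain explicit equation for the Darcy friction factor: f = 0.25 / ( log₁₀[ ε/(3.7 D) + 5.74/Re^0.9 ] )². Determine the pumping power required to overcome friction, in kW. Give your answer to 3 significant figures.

ṁ = 8210 kg/h = 8210/3600 = 2.281 kg/s.
A = πD²/4 = π(0.0508)²/4 = 0.002027 m²; mean velocity V = ṁ/(ρA) = 2.281/(843 · 0.002027) = 1.335 m/s.
Reynolds number Re = ρVD/μ = 843 · 1.335 · 0.0508 / 0.00966 = 5917.
Re > 4000 → turbulent. Relative roughness ε/D = 4e-05/0.0508 = 0.000787. Swamee-Jain: f = 0.25/(log₁₀[0.000787/3.7 + 5.74/5917^0.9])² = 0.25/(log₁₀[0.000213 + 0.00231])² = 0.25/(-2.598)² = 0.03705.
Darcy-Weisbach: ΔP = f(L/D)(ρV²/2) = 0.03705·(401/0.0508)·(843·1.335²/2) = 0.03705·7894·750.9 = 2.196e+05 Pa.
Q = ṁ/ρ = 2.281/843 = 0.002705 m³/s.
Pumping power P = QΔP = 0.002705·2.196e+05 = 594.1 W = 0.594 kW.

P ≈ 0.594 kW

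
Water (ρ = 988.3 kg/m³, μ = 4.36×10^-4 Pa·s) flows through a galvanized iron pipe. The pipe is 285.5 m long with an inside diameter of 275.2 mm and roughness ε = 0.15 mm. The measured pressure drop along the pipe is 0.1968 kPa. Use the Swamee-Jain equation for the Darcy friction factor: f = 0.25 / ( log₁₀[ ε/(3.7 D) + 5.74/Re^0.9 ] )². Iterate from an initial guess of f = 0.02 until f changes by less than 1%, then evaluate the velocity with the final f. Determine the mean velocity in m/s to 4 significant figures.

Rearranging Darcy-Weisbach: V = √(2·ΔP·D/(f·L·ρ)). With ε/D = 0.00015/0.2752 = 0.000545, iterate starting from f = 0.02:
  f = 0.02 → V = √(2·196.8·0.2752/(0.02·285.5·988.3)) = 0.1385 m/s; Re = ρVD/μ = 8.643e+04; f → 0.021
  f = 0.021 → V = 0.1352 m/s; Re = 8.435e+04; f → 0.02106
Converged (Δf/f < 1%). With the final f = 0.02106: V = √(2·196.8·0.2752/(0.02106·285.5·988.3)) = 0.135 m/s.

V ≈ 0.1350 m/s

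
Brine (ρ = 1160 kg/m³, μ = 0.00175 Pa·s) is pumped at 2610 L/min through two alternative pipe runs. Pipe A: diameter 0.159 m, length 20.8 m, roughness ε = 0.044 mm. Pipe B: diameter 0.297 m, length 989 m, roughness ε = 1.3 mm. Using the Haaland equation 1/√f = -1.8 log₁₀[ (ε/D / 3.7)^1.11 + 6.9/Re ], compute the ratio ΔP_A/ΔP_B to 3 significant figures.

ΔP_A/ΔP_B ≈ 0.272

Pipe A: V = Q/A = 0.0435/0.01986 = 2.191 m/s; Re = 2.309e+05; ε/D = 0.000277; Haaland → f = 0.01708; ΔP_A = f(L/D)(ρV²/2) = 6222 Pa.
Pipe B: V = Q/A = 0.0435/0.06928 = 0.6279 m/s; Re = 1.236e+05; ε/D = 0.00438; Haaland → f = 0.02999; ΔP_B = f(L/D)(ρV²/2) = 2.284e+04 Pa.
ΔP_A/ΔP_B = 6222/2.284e+04 = 0.272.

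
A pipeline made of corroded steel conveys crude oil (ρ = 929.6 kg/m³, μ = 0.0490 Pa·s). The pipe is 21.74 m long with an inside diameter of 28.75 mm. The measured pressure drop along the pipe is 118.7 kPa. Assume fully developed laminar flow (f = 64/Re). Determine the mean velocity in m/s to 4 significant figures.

V ≈ 2.878 m/s

For laminar flow, f = 64/Re with Re = ρVD/μ, so Darcy-Weisbach reduces to ΔP = 32μLV/D². Solving for V: V = ΔP·D²/(32μL) = 1.187e+05·(0.02875)²/(32·0.049·21.74) = 2.878 m/s.
Check: Re = ρVD/μ = 929.6·2.878·0.02875/0.049 = 1570 < 2300, so the laminar assumption holds.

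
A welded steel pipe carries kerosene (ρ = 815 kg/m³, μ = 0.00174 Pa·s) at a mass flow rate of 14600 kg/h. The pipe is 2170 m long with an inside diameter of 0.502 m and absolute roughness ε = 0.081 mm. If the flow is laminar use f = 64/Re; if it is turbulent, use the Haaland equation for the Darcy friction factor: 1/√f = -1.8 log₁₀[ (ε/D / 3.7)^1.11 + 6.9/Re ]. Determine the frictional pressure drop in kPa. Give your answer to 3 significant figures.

ΔP ≈ 0.0401 kPa

ṁ = 14600 kg/h = 14600/3600 = 4.056 kg/s.
A = πD²/4 = π(0.502)²/4 = 0.1979 m²; mean velocity V = ṁ/(ρA) = 4.056/(815 · 0.1979) = 0.02514 m/s.
Reynolds number Re = ρVD/μ = 815 · 0.02514 · 0.502 / 0.00174 = 5912.
Re > 4000 → turbulent. Relative roughness ε/D = 8.1e-05/0.502 = 0.000161. Haaland: 1/√f = -1.8 log₁₀[(0.000161/3.7)^1.11 + 6.9/5912] = -1.8 log₁₀[1.45e-05 + 0.00117] = 5.27, so f = 0.03601.
Darcy-Weisbach: ΔP = f(L/D)(ρV²/2) = 0.03601·(2170/0.502)·(815·0.02514²/2) = 0.03601·4323·0.2576 = 40.1 Pa.
ΔP = 40.1 Pa = 0.0401 kPa.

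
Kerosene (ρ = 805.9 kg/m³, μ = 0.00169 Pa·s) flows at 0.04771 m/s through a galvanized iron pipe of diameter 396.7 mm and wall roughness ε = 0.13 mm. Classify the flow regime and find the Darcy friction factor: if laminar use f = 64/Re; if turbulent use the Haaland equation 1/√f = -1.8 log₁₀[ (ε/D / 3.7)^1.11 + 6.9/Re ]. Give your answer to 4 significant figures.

f ≈ 0.03214

Re = ρVD/μ = 805.9·0.04771·0.3967/0.00169 = 9025.
Re > 4000 → turbulent. ε/D = 0.00013/0.3967 = 0.000328; Haaland: 1/√f = -1.8 log₁₀[3.17e-05 + 0.000765] = 5.578, so f = 0.03214.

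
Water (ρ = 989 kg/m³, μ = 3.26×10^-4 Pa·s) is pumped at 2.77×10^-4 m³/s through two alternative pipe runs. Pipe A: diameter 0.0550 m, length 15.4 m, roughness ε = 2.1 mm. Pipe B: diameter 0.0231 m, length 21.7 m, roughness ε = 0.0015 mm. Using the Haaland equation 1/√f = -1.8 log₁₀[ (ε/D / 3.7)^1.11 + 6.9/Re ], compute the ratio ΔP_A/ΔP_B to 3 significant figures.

ΔP_A/ΔP_B ≈ 0.0283

Pipe A: V = Q/A = 0.000277/0.002376 = 0.1166 m/s; Re = 1.945e+04; ε/D = 0.0382; Haaland → f = 0.06489; ΔP_A = f(L/D)(ρV²/2) = 122.1 Pa.
Pipe B: V = Q/A = 0.000277/0.0004191 = 0.6609 m/s; Re = 4.632e+04; ε/D = 6.49e-05; Haaland → f = 0.02124; ΔP_B = f(L/D)(ρV²/2) = 4311 Pa.
ΔP_A/ΔP_B = 122.1/4311 = 0.0283.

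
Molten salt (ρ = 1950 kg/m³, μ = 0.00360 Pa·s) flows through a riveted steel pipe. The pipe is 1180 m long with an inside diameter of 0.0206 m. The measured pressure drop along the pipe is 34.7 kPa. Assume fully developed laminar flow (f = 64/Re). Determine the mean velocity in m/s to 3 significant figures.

V ≈ 0.108 m/s

For laminar flow, f = 64/Re with Re = ρVD/μ, so Darcy-Weisbach reduces to ΔP = 32μLV/D². Solving for V: V = ΔP·D²/(32μL) = 3.47e+04·(0.0206)²/(32·0.0036·1180) = 0.1083 m/s.
Check: Re = ρVD/μ = 1950·0.1083·0.0206/0.0036 = 1209 < 2300, so the laminar assumption holds.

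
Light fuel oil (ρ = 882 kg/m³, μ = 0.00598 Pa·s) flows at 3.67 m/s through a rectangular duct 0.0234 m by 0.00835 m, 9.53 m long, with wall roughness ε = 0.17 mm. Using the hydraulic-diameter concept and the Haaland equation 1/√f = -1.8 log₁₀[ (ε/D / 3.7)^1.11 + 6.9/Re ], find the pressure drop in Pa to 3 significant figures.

ΔP ≈ 224000 Pa

Hydraulic diameter D_h = 4A/P = 4·(0.0234·0.00835)/(2·(0.0234+0.00835)) = 0.0007816/0.0635 = 0.01231 m.
Re = ρVD_h/μ = 882·3.67·0.01231/0.00598 = 6662.
ε/D_h = 0.00017/0.01231 = 0.0138; Haaland gives 1/√f = -1.8 log₁₀[0.00202+0.00104] = 4.527, so f = 0.04879.
ΔP = f(L/D_h)(ρV²/2) = 0.04879·9.53/0.01231·5940 = 2.244e+05 Pa.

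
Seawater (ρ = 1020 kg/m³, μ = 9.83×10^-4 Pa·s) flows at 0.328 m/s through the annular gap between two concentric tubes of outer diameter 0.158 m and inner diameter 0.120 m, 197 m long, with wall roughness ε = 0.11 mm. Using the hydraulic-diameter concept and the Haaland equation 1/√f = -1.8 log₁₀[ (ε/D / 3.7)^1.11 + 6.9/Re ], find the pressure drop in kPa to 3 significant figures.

Hydraulic diameter D_h = 4A/P = D_o - D_i = 0.158 - 0.12 = 0.038 m.
Re = ρVD_h/μ = 1020·0.328·0.038/0.000983 = 1.293e+04.
ε/D_h = 0.00011/0.038 = 0.00289; Haaland gives 1/√f = -1.8 log₁₀[0.000356+0.000534] = 5.491, so f = 0.03316.
ΔP = f(L/D_h)(ρV²/2) = 0.03316·197/0.038·54.87 = 9433 Pa.
ΔP = 9.43 kPa.

ΔP ≈ 9.43 kPa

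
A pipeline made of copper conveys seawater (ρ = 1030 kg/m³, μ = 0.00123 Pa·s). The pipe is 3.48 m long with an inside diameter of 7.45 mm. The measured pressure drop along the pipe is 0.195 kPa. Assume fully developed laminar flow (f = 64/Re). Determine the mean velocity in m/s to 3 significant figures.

V ≈ 0.0790 m/s

For laminar flow, f = 64/Re with Re = ρVD/μ, so Darcy-Weisbach reduces to ΔP = 32μLV/D². Solving for V: V = ΔP·D²/(32μL) = 195·(0.00745)²/(32·0.00123·3.48) = 0.07902 m/s.
Check: Re = ρVD/μ = 1030·0.07902·0.00745/0.00123 = 492.9 < 2300, so the laminar assumption holds.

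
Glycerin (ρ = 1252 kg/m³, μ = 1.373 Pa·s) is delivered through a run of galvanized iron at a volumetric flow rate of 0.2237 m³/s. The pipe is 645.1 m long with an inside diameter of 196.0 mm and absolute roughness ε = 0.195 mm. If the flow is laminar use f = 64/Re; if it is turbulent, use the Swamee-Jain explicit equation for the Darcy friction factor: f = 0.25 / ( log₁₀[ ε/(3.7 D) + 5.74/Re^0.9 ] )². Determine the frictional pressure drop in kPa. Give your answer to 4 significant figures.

Cross-sectional area A = πD²/4 = π(0.196)²/4 = 0.03017 m²; mean velocity V = Q/A = 0.2237/0.03017 = 7.414 m/s.
Reynolds number Re = ρVD/μ = 1252 · 7.414 · 0.196 / 1.37 = 1325.
Re < 2300 → laminar flow, so f = 64/Re = 64/1325 = 0.0483 (the turbulent correlation is not needed).
Darcy-Weisbach: ΔP = f(L/D)(ρV²/2) = 0.0483·(645.1/0.196)·(1252·7.414²/2) = 0.0483·3291·3.441e+04 = 5.47e+06 Pa.
ΔP = 5.47e+06 Pa = 5470 kPa.

ΔP ≈ 5470 kPa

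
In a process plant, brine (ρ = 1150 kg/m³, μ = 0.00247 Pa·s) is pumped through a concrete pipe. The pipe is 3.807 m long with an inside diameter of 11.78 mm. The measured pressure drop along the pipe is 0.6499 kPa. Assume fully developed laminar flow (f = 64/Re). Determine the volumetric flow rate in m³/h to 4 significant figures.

Q ≈ 0.1176 m³/h

For laminar flow, f = 64/Re with Re = ρVD/μ, so Darcy-Weisbach reduces to ΔP = 32μLV/D². Solving for V: V = ΔP·D²/(32μL) = 649.9·(0.01178)²/(32·0.00247·3.807) = 0.2997 m/s.
Check: Re = ρVD/μ = 1150·0.2997·0.01178/0.00247 = 1644 < 2300, so the laminar assumption holds.
Q = V·A = 0.2997·(π/4·0.01178²) = 3.267e-05 m³/s = 0.1176 m³/h.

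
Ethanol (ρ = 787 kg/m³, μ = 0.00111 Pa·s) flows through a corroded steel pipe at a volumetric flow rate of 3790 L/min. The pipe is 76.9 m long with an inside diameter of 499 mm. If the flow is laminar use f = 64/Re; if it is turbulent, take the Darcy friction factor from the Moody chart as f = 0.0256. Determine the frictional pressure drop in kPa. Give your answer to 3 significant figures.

Q = 3790 L/min = 3790/60000 = 0.06317 m³/s.
Cross-sectional area A = πD²/4 = π(0.499)²/4 = 0.1956 m²; mean velocity V = Q/A = 0.06317/0.1956 = 0.323 m/s.
Reynolds number Re = ρVD/μ = 787 · 0.323 · 0.499 / 0.00111 = 1.143e+05.
Re > 4000 → turbulent; use the Moody-chart value f = 0.0256.
Darcy-Weisbach: ΔP = f(L/D)(ρV²/2) = 0.0256·(76.9/0.499)·(787·0.323²/2) = 0.0256·154.1·41.05 = 162 Pa.
ΔP = 162 Pa = 0.162 kPa.

ΔP ≈ 0.162 kPa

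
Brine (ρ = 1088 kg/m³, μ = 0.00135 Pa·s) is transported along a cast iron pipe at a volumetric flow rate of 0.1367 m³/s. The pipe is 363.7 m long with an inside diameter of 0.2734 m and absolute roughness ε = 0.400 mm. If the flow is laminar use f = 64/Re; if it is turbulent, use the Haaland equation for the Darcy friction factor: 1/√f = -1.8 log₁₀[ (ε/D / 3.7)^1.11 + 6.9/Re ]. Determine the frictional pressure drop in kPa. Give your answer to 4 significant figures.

ΔP ≈ 86.41 kPa

Cross-sectional area A = πD²/4 = π(0.2734)²/4 = 0.05871 m²; mean velocity V = Q/A = 0.1367/0.05871 = 2.329 m/s.
Reynolds number Re = ρVD/μ = 1088 · 2.329 · 0.2734 / 0.00135 = 5.131e+05.
Re > 4000 → turbulent. Relative roughness ε/D = 0.0004/0.2734 = 0.00146. Haaland: 1/√f = -1.8 log₁₀[(0.00146/3.7)^1.11 + 6.9/5.131e+05] = -1.8 log₁₀[0.000167 + 1.34e-05] = 6.739, so f = 0.02202.
Darcy-Weisbach: ΔP = f(L/D)(ρV²/2) = 0.02202·(363.7/0.2734)·(1088·2.329²/2) = 0.02202·1330·2950 = 8.641e+04 Pa.
ΔP = 8.641e+04 Pa = 86.41 kPa.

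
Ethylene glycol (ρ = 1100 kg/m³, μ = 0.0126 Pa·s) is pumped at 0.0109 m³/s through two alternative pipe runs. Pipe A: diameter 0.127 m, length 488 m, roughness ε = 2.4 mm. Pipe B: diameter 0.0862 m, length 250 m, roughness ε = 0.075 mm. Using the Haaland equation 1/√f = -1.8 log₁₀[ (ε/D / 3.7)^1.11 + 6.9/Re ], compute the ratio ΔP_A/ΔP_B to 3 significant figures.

ΔP_A/ΔP_B ≈ 0.491

Pipe A: V = Q/A = 0.0109/0.01267 = 0.8605 m/s; Re = 9540; ε/D = 0.0189; Haaland → f = 0.05159; ΔP_A = f(L/D)(ρV²/2) = 8.072e+04 Pa.
Pipe B: V = Q/A = 0.0109/0.005836 = 1.868 m/s; Re = 1.406e+04; ε/D = 0.00087; Haaland → f = 0.02953; ΔP_B = f(L/D)(ρV²/2) = 1.643e+05 Pa.
ΔP_A/ΔP_B = 8.072e+04/1.643e+05 = 0.491.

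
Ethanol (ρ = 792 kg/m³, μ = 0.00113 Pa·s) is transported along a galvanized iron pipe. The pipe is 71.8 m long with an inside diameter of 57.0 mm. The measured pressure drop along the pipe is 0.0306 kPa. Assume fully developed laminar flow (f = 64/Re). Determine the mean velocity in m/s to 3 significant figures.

V ≈ 0.0383 m/s

For laminar flow, f = 64/Re with Re = ρVD/μ, so Darcy-Weisbach reduces to ΔP = 32μLV/D². Solving for V: V = ΔP·D²/(32μL) = 30.6·(0.057)²/(32·0.00113·71.8) = 0.03829 m/s.
Check: Re = ρVD/μ = 792·0.03829·0.057/0.00113 = 1530 < 2300, so the laminar assumption holds.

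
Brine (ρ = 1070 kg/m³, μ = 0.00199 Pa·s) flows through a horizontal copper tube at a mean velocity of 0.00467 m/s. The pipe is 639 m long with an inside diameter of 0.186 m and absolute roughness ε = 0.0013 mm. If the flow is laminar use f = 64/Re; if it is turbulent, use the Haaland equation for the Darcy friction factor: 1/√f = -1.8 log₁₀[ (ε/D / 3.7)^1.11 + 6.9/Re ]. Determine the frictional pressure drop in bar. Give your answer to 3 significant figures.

Reynolds number Re = ρVD/μ = 1070 · 0.00467 · 0.186 / 0.00199 = 467.
Re < 2300 → laminar flow, so f = 64/Re = 64/467 = 0.137 (the turbulent correlation is not needed).
Darcy-Weisbach: ΔP = f(L/D)(ρV²/2) = 0.137·(639/0.186)·(1070·0.00467²/2) = 0.137·3435·0.01167 = 5.493 Pa.
ΔP = 5.493 Pa = 5.49×10^-5 bar.

ΔP ≈ 5.49×10^-5 bar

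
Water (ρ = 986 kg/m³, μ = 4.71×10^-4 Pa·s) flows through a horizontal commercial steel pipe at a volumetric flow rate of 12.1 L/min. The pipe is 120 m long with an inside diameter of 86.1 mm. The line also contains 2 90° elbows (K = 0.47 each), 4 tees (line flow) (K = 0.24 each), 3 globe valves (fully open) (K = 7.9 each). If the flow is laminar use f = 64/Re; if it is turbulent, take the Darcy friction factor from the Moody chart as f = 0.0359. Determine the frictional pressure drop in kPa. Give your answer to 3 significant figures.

ΔP ≈ 0.0447 kPa

Q = 12.1 L/min = 12.1/60000 = 0.0002017 m³/s.
Cross-sectional area A = πD²/4 = π(0.0861)²/4 = 0.005822 m²; mean velocity V = Q/A = 0.0002017/0.005822 = 0.03464 m/s.
Reynolds number Re = ρVD/μ = 986 · 0.03464 · 0.0861 / 0.000471 = 6243.
Re > 4000 → turbulent; use the Moody-chart value f = 0.0359.
Total minor-loss coefficient ΣK = 2·0.47 + 4·0.24 + 3·7.9 = 25.6.
ΔP = [f·L/D + ΣK]·(ρV²/2) = [0.0359·120/0.0861 + 25.6]·(986·0.03464²/2) = [50.03 + 25.6]·0.5915 = 44.73 Pa.
ΔP = 44.73 Pa = 0.0447 kPa.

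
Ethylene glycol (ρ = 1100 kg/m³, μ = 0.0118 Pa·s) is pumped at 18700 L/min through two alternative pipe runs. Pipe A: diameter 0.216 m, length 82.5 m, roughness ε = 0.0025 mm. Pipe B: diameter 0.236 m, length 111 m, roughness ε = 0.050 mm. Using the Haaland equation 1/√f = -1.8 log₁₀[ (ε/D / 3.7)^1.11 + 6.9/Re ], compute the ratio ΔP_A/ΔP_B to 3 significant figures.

ΔP_A/ΔP_B ≈ 1.06

Pipe A: V = Q/A = 0.3117/0.03664 = 8.505 m/s; Re = 1.713e+05; ε/D = 1.16e-05; Haaland → f = 0.01604; ΔP_A = f(L/D)(ρV²/2) = 2.438e+05 Pa.
Pipe B: V = Q/A = 0.3117/0.04374 = 7.125 m/s; Re = 1.567e+05; ε/D = 0.000212; Haaland → f = 0.01752; ΔP_B = f(L/D)(ρV²/2) = 2.301e+05 Pa.
ΔP_A/ΔP_B = 2.438e+05/2.301e+05 = 1.06.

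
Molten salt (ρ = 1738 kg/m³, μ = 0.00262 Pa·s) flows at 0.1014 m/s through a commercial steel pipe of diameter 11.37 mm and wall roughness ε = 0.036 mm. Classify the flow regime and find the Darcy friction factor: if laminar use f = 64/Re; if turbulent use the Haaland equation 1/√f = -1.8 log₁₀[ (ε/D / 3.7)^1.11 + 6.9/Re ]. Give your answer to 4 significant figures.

f ≈ 0.08368

Re = ρVD/μ = 1738·0.1014·0.01137/0.00262 = 764.8.
Re < 2300 → laminar, so f = 64/Re = 0.08368 (roughness is irrelevant in laminar flow).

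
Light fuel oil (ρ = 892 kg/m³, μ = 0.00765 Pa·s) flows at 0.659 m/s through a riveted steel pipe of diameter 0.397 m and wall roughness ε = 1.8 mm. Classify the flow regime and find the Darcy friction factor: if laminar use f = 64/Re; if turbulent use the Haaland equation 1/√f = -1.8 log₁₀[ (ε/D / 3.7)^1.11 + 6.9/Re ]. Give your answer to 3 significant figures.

Re = ρVD/μ = 892·0.659·0.397/0.00765 = 3.051e+04.
Re > 4000 → turbulent. ε/D = 0.0018/0.397 = 0.00453; Haaland: 1/√f = -1.8 log₁₀[0.000586 + 0.000226] = 5.562, so f = 0.03232.

f ≈ 0.0323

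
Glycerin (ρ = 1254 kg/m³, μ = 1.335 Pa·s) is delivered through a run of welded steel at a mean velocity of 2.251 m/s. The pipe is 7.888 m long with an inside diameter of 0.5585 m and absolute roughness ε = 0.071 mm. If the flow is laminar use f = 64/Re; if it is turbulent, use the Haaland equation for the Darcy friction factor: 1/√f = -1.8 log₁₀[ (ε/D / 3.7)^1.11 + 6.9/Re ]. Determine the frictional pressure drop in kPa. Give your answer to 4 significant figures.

ΔP ≈ 2.432 kPa

Reynolds number Re = ρVD/μ = 1254 · 2.251 · 0.5585 / 1.33 = 1181.
Re < 2300 → laminar flow, so f = 64/Re = 64/1181 = 0.0542 (the turbulent correlation is not needed).
Darcy-Weisbach: ΔP = f(L/D)(ρV²/2) = 0.0542·(7.888/0.5585)·(1254·2.251²/2) = 0.0542·14.12·3177 = 2432 Pa.
ΔP = 2432 Pa = 2.432 kPa.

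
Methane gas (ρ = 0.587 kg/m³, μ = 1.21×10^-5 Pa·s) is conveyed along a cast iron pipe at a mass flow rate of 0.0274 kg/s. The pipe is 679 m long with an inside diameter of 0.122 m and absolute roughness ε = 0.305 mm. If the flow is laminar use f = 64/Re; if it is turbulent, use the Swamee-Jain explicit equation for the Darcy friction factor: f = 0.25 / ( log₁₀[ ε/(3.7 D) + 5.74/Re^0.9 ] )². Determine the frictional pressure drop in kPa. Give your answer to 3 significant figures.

A = πD²/4 = π(0.122)²/4 = 0.01169 m²; mean velocity V = ṁ/(ρA) = 0.0274/(0.587 · 0.01169) = 3.993 m/s.
Reynolds number Re = ρVD/μ = 0.587 · 3.993 · 0.122 / 1.21e-05 = 2.363e+04.
Re > 4000 → turbulent. Relative roughness ε/D = 0.000305/0.122 = 0.0025. Swamee-Jain: f = 0.25/(log₁₀[0.0025/3.7 + 5.74/2.363e+04^0.9])² = 0.25/(log₁₀[0.000676 + 0.000665])² = 0.25/(-2.873)² = 0.03029.
Darcy-Weisbach: ΔP = f(L/D)(ρV²/2) = 0.03029·(679/0.122)·(0.587·3.993²/2) = 0.03029·5566·4.68 = 789 Pa.
ΔP = 789 Pa = 0.789 kPa.

ΔP ≈ 0.789 kPa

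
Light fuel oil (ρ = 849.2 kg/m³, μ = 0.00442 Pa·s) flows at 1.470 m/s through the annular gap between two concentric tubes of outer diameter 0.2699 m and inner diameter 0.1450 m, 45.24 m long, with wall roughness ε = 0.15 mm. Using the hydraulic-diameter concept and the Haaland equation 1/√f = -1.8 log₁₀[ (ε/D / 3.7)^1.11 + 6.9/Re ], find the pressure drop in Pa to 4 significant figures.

Hydraulic diameter D_h = 4A/P = D_o - D_i = 0.2699 - 0.145 = 0.1249 m.
Re = ρVD_h/μ = 849.2·1.47·0.1249/0.00442 = 3.528e+04.
ε/D_h = 0.00015/0.1249 = 0.0012; Haaland gives 1/√f = -1.8 log₁₀[0.000134+0.000196] = 6.267, so f = 0.02546.
ΔP = f(L/D_h)(ρV²/2) = 0.02546·45.24/0.1249·917.5 = 8461 Pa.

ΔP ≈ 8461 Pa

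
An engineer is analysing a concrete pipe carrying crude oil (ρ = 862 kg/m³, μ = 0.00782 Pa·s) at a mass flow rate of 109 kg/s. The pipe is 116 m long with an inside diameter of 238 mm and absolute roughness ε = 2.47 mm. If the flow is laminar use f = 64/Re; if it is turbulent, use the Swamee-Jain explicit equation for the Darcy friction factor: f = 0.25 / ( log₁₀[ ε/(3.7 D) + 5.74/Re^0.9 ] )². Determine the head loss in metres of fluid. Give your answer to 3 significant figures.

A = πD²/4 = π(0.238)²/4 = 0.04449 m²; mean velocity V = ṁ/(ρA) = 109/(862 · 0.04449) = 2.842 m/s.
Reynolds number Re = ρVD/μ = 862 · 2.842 · 0.238 / 0.00782 = 7.457e+04.
Re > 4000 → turbulent. Relative roughness ε/D = 0.00247/0.238 = 0.0104. Swamee-Jain: f = 0.25/(log₁₀[0.0104/3.7 + 5.74/7.457e+04^0.9])² = 0.25/(log₁₀[0.0028 + 0.000236])² = 0.25/(-2.517)² = 0.03946.
Darcy-Weisbach: ΔP = f(L/D)(ρV²/2) = 0.03946·(116/0.238)·(862·2.842²/2) = 0.03946·487.4·3482 = 6.697e+04 Pa.
Head loss h_f = ΔP/(ρg) = 6.697e+04/(862·9.81) = 7.92 m.

h_f ≈ 7.92 m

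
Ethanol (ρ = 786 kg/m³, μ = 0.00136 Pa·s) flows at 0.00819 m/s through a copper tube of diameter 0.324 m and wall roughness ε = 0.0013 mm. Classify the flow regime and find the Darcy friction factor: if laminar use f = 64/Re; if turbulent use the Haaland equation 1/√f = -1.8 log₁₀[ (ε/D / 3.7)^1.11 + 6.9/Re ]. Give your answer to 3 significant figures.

Re = ρVD/μ = 786·0.00819·0.324/0.00136 = 1534.
Re < 2300 → laminar, so f = 64/Re = 0.04173 (roughness is irrelevant in laminar flow).

f ≈ 0.0417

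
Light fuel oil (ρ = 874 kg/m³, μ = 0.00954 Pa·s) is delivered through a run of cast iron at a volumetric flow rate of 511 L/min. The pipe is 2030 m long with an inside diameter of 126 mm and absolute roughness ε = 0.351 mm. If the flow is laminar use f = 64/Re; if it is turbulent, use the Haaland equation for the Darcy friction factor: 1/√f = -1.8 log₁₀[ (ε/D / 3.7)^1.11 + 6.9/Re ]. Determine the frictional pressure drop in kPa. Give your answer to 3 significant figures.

Q = 511 L/min = 511/60000 = 0.008517 m³/s.
Cross-sectional area A = πD²/4 = π(0.126)²/4 = 0.01247 m²; mean velocity V = Q/A = 0.008517/0.01247 = 0.683 m/s.
Reynolds number Re = ρVD/μ = 874 · 0.683 · 0.126 / 0.00954 = 7884.
Re > 4000 → turbulent. Relative roughness ε/D = 0.000351/0.126 = 0.00279. Haaland: 1/√f = -1.8 log₁₀[(0.00279/3.7)^1.11 + 6.9/7884] = -1.8 log₁₀[0.000341 + 0.000875] = 5.247, so f = 0.03633.
Darcy-Weisbach: ΔP = f(L/D)(ρV²/2) = 0.03633·(2030/0.126)·(874·0.683²/2) = 0.03633·1.611e+04·203.9 = 1.193e+05 Pa.
ΔP = 1.193e+05 Pa = 119 kPa.

ΔP ≈ 119 kPa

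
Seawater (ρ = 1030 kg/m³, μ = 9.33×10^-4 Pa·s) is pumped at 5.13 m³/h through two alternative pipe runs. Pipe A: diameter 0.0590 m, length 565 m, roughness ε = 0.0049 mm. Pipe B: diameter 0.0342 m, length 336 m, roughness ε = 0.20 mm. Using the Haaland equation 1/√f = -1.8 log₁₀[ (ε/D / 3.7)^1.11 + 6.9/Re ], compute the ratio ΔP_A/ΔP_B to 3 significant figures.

Pipe A: V = Q/A = 0.001425/0.002734 = 0.5212 m/s; Re = 3.395e+04; ε/D = 8.31e-05; Haaland → f = 0.02282; ΔP_A = f(L/D)(ρV²/2) = 3.058e+04 Pa.
Pipe B: V = Q/A = 0.001425/0.0009186 = 1.551 m/s; Re = 5.857e+04; ε/D = 0.00585; Haaland → f = 0.03322; ΔP_B = f(L/D)(ρV²/2) = 4.045e+05 Pa.
ΔP_A/ΔP_B = 3.058e+04/4.045e+05 = 0.0756.

ΔP_A/ΔP_B ≈ 0.0756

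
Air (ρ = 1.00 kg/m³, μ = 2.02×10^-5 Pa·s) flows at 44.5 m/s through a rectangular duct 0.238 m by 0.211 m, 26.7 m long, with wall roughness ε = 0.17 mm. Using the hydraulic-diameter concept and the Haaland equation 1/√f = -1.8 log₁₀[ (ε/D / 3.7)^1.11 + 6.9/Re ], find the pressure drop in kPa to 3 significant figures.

ΔP ≈ 2.25 kPa

Hydraulic diameter D_h = 4A/P = 4·(0.238·0.211)/(2·(0.238+0.211)) = 0.2009/0.898 = 0.2237 m.
Re = ρVD_h/μ = 1·44.5·0.2237/2.02e-05 = 4.928e+05.
ε/D_h = 0.00017/0.2237 = 0.00076; Haaland gives 1/√f = -1.8 log₁₀[8.07e-05+1.4e-05] = 7.242, so f = 0.01907.
ΔP = f(L/D_h)(ρV²/2) = 0.01907·26.7/0.2237·990.1 = 2253 Pa.
ΔP = 2.25 kPa.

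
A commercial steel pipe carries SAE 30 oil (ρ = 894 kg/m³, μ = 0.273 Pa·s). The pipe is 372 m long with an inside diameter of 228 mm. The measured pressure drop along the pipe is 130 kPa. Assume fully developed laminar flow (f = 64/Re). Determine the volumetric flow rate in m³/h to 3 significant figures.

For laminar flow, f = 64/Re with Re = ρVD/μ, so Darcy-Weisbach reduces to ΔP = 32μLV/D². Solving for V: V = ΔP·D²/(32μL) = 1.3e+05·(0.228)²/(32·0.273·372) = 2.079 m/s.
Check: Re = ρVD/μ = 894·2.079·0.228/0.273 = 1553 < 2300, so the laminar assumption holds.
Q = V·A = 2.079·(π/4·0.228²) = 0.0849 m³/s = 306 m³/h.

Q ≈ 306 m³/h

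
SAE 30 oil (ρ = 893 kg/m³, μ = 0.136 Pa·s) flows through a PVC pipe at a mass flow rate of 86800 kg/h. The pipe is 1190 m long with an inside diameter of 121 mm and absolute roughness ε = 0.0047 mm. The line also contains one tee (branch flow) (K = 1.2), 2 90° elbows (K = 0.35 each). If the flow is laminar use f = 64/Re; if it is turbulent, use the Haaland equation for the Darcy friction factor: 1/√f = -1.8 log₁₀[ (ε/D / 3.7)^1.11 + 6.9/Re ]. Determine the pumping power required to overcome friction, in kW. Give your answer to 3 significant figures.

P ≈ 22.6 kW

ṁ = 86800 kg/h = 86800/3600 = 24.11 kg/s.
A = πD²/4 = π(0.121)²/4 = 0.0115 m²; mean velocity V = ṁ/(ρA) = 24.11/(893 · 0.0115) = 2.348 m/s.
Reynolds number Re = ρVD/μ = 893 · 2.348 · 0.121 / 0.136 = 1866.
Re < 2300 → laminar flow, so f = 64/Re = 64/1866 = 0.03431 (the turbulent correlation is not needed).
Total minor-loss coefficient ΣK = 1·1.2 + 2·0.35 = 1.9.
ΔP = [f·L/D + ΣK]·(ρV²/2) = [0.03431·1190/0.121 + 1.9]·(893·2.348²/2) = [337.4 + 1.9]·2462 = 8.352e+05 Pa.
Q = ṁ/ρ = 24.11/893 = 0.027 m³/s.
Pumping power P = QΔP = 0.027·8.352e+05 = 22550 W = 22.6 kW.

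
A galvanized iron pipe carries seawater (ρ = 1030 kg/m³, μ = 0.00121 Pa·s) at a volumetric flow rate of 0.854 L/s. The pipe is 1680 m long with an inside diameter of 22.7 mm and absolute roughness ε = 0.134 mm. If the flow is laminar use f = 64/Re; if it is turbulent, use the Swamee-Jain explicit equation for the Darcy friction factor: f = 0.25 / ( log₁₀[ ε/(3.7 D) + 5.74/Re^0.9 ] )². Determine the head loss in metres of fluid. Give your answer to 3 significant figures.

Q = 0.854 L/s = 0.854/1000 = 0.000854 m³/s.
Cross-sectional area A = πD²/4 = π(0.0227)²/4 = 0.0004047 m²; mean velocity V = Q/A = 0.000854/0.0004047 = 2.11 m/s.
Reynolds number Re = ρVD/μ = 1030 · 2.11 · 0.0227 / 0.00121 = 4.078e+04.
Re > 4000 → turbulent. Relative roughness ε/D = 0.000134/0.0227 = 0.0059. Swamee-Jain: f = 0.25/(log₁₀[0.0059/3.7 + 5.74/4.078e+04^0.9])² = 0.25/(log₁₀[0.0016 + 0.000407])² = 0.25/(-2.698)² = 0.03433.
Darcy-Weisbach: ΔP = f(L/D)(ρV²/2) = 0.03433·(1680/0.0227)·(1030·2.11²/2) = 0.03433·7.401e+04·2293 = 5.827e+06 Pa.
Head loss h_f = ΔP/(ρg) = 5.827e+06/(1030·9.81) = 577 m.

h_f ≈ 577 m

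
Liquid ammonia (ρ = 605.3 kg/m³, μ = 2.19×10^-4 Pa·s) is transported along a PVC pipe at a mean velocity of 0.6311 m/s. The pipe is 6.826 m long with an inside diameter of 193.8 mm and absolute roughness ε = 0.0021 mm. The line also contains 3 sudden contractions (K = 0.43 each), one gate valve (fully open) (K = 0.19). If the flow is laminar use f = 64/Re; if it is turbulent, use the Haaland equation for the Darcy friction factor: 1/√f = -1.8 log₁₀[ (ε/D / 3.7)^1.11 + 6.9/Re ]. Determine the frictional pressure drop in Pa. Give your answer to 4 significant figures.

ΔP ≈ 238.4 Pa

Reynolds number Re = ρVD/μ = 605.3 · 0.6311 · 0.1938 / 0.000219 = 3.38e+05.
Re > 4000 → turbulent. Relative roughness ε/D = 2.1e-06/0.1938 = 1.08e-05. Haaland: 1/√f = -1.8 log₁₀[(1.08e-05/3.7)^1.11 + 6.9/3.38e+05] = -1.8 log₁₀[7.21e-07 + 2.04e-05] = 8.415, so f = 0.01412.
Total minor-loss coefficient ΣK = 3·0.43 + 1·0.19 = 1.48.
ΔP = [f·L/D + ΣK]·(ρV²/2) = [0.01412·6.826/0.1938 + 1.48]·(605.3·0.6311²/2) = [0.4974 + 1.48]·120.5 = 238.4 Pa.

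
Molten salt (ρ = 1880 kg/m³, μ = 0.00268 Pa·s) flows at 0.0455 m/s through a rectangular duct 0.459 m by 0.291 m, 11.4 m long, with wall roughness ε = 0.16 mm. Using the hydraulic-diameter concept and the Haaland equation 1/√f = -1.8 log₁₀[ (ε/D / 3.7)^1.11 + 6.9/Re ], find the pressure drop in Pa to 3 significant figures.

ΔP ≈ 1.89 Pa

Hydraulic diameter D_h = 4A/P = 4·(0.459·0.291)/(2·(0.459+0.291)) = 0.5343/1.5 = 0.3562 m.
Re = ρVD_h/μ = 1880·0.0455·0.3562/0.00268 = 1.137e+04.
ε/D_h = 0.00016/0.3562 = 0.000449; Haaland gives 1/√f = -1.8 log₁₀[4.5e-05+0.000607] = 5.734, so f = 0.03041.
ΔP = f(L/D_h)(ρV²/2) = 0.03041·11.4/0.3562·1.946 = 1.894 Pa.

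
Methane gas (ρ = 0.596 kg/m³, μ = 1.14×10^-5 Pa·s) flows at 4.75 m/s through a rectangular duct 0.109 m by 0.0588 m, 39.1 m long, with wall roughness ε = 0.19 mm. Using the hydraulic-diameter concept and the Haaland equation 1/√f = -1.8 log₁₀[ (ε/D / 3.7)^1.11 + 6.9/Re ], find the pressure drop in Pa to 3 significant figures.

Hydraulic diameter D_h = 4A/P = 4·(0.109·0.0588)/(2·(0.109+0.0588)) = 0.02564/0.3356 = 0.07639 m.
Re = ρVD_h/μ = 0.596·4.75·0.07639/1.14e-05 = 1.897e+04.
ε/D_h = 0.00019/0.07639 = 0.00249; Haaland gives 1/√f = -1.8 log₁₀[0.000301+0.000364] = 5.719, so f = 0.03057.
ΔP = f(L/D_h)(ρV²/2) = 0.03057·39.1/0.07639·6.724 = 105.2 Pa.

ΔP ≈ 105 Pa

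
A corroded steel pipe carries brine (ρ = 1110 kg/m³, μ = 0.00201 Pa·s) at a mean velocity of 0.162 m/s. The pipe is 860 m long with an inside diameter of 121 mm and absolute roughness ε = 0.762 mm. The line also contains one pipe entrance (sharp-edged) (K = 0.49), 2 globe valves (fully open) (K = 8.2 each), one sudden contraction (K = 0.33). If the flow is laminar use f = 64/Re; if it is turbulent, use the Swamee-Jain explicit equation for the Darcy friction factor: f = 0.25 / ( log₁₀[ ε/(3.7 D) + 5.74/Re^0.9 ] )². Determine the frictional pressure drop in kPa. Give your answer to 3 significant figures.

ΔP ≈ 4.34 kPa

Reynolds number Re = ρVD/μ = 1110 · 0.162 · 0.121 / 0.00201 = 1.082e+04.
Re > 4000 → turbulent. Relative roughness ε/D = 0.000762/0.121 = 0.0063. Swamee-Jain: f = 0.25/(log₁₀[0.0063/3.7 + 5.74/1.082e+04^0.9])² = 0.25/(log₁₀[0.0017 + 0.00134])² = 0.25/(-2.516)² = 0.03948.
Total minor-loss coefficient ΣK = 1·0.49 + 2·8.2 + 1·0.33 = 17.2.
ΔP = [f·L/D + ΣK]·(ρV²/2) = [0.03948·860/0.121 + 17.2]·(1110·0.162²/2) = [280.6 + 17.2]·14.57 = 4338 Pa.
ΔP = 4338 Pa = 4.34 kPa.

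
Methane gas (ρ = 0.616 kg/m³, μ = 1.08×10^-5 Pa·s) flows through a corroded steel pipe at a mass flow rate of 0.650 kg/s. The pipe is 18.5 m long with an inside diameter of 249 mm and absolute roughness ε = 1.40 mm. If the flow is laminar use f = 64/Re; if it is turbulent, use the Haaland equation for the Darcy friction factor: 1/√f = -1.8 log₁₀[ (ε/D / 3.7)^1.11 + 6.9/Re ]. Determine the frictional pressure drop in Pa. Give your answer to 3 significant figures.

ΔP ≈ 342 Pa

A = πD²/4 = π(0.249)²/4 = 0.0487 m²; mean velocity V = ṁ/(ρA) = 0.65/(0.616 · 0.0487) = 21.67 m/s.
Reynolds number Re = ρVD/μ = 0.616 · 21.67 · 0.249 / 1.08e-05 = 3.078e+05.
Re > 4000 → turbulent. Relative roughness ε/D = 0.0014/0.249 = 0.00562. Haaland: 1/√f = -1.8 log₁₀[(0.00562/3.7)^1.11 + 6.9/3.078e+05] = -1.8 log₁₀[0.000744 + 2.24e-05] = 5.608, so f = 0.0318.
Darcy-Weisbach: ΔP = f(L/D)(ρV²/2) = 0.0318·(18.5/0.249)·(0.616·21.67²/2) = 0.0318·74.3·144.6 = 341.7 Pa.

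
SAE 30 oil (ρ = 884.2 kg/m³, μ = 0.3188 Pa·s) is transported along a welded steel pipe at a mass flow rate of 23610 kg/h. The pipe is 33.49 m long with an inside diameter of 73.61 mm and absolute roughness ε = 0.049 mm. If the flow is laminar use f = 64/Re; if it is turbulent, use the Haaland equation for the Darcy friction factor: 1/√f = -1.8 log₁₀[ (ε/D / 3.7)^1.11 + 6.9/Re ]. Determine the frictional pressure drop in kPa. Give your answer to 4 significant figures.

ṁ = 23610 kg/h = 23610/3600 = 6.558 kg/s.
A = πD²/4 = π(0.07361)²/4 = 0.004256 m²; mean velocity V = ṁ/(ρA) = 6.558/(884.2 · 0.004256) = 1.743 m/s.
Reynolds number Re = ρVD/μ = 884.2 · 1.743 · 0.07361 / 0.319 = 355.8.
Re < 2300 → laminar flow, so f = 64/Re = 64/355.8 = 0.1799 (the turbulent correlation is not needed).
Darcy-Weisbach: ΔP = f(L/D)(ρV²/2) = 0.1799·(33.49/0.07361)·(884.2·1.743²/2) = 0.1799·455·1343 = 1.099e+05 Pa.
ΔP = 1.099e+05 Pa = 109.9 kPa.

ΔP ≈ 109.9 kPa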